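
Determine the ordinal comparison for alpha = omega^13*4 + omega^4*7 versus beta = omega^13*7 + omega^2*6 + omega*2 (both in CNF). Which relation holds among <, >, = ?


Compare term by term from highest exponent:
alpha = omega^13*4 + omega^4*7
beta = omega^13*7 + omega^2*6 + omega*2
Term 1: alpha has omega^13*4, beta has omega^13*7
Term 2: alpha has omega^4*7, beta has omega^2*6
Term 3: alpha has omega^0*0, beta has omega^1*2
Result: alpha < beta

alpha < beta


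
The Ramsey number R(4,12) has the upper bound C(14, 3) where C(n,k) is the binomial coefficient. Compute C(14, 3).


R(4,12) <= C(4+12-2, 4-1) = C(14, 3)
C(14, 3) = 14! / (3! * 11!)
= 364

364


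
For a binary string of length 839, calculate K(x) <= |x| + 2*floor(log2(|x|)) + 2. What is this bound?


floor(log2(839)) = 9
2 * 9 = 18
K(x) <= 839 + 18 + 2 = 859

859


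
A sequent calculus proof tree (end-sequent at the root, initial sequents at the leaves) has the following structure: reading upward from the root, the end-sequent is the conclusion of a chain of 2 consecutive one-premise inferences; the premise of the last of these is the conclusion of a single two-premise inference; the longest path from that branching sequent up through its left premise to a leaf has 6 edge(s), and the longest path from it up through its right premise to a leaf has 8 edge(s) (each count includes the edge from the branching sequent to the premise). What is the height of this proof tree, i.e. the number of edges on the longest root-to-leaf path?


Longest path through the left premise: 6 edges (measured from the branching sequent)
Longest path through the right premise: 8 edges
Height of the subtree rooted at the branching sequent: max(6, 8) = 8
The branching sequent sits 2 edges above the root (the chain of one-premise inferences), so height = 8 + 2 = 10

10


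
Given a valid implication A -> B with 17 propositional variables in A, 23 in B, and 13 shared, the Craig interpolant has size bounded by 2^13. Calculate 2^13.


Shared atoms = 13
Craig interpolant size bound = 2^13
= 8192

8192


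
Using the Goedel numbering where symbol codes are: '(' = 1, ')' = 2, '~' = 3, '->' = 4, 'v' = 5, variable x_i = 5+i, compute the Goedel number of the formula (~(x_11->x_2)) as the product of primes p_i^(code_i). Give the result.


Formula: (~(x_11->x_2))
Symbol codes: [1, 3, 1, 16, 4, 7, 2, 2]
Primes: [2, 3, 5, 7, 11, 13, 17, 19]
p_1^1 = 2^1 = 2
p_2^3 = 3^3 = 27
p_3^1 = 5^1 = 5
p_4^16 = 7^16 = 33232930569601
p_5^4 = 11^4 = 14641
p_6^7 = 13^7 = 62748517
p_7^2 = 17^2 = 289
p_8^2 = 19^2 = 361
Product = 860026148425769153076432906231510

860026148425769153076432906231510


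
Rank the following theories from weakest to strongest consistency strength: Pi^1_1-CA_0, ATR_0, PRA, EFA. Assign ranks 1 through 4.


Ordering by consistency strength:
1. EFA
2. PRA
3. ATR_0
4. Pi^1_1-CA_0


Pi^1_1-CA_0=4, ATR_0=3, PRA=2, EFA=1


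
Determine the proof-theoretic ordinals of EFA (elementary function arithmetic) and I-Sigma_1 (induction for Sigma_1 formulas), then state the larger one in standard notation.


Proof-theoretic ordinal of EFA (elementary function arithmetic): omega^3
Proof-theoretic ordinal of I-Sigma_1 (induction for Sigma_1 formulas): omega^omega
Comparing: omega^3 < omega^omega.
The larger ordinal is omega^omega (from I-Sigma_1 (induction for Sigma_1 formulas)).

omega^omega


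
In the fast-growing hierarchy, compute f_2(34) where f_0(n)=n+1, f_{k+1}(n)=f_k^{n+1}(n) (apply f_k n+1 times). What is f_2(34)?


f_2(34) = f_1^35(34)
f_1(m) = 2m + 1.
Iterating: f_1^k(n) = 2^k*(n+1) - 1.
f_2(34) = 2^35*(34+1) - 1 = 34359738368*35 - 1 = 1202590842879

1202590842879


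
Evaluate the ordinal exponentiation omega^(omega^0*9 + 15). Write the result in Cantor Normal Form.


omega^(omega^0*9 + 15):
omega^0 = 1, so the exponent is 9 + 15 = 24 (finite ordinal addition).
Result = omega^24, already a single CNF term.

omega^24


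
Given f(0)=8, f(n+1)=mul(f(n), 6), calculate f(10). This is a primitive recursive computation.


f(0) = 8
f(1) = mul(f(0), 6) = mul(8, 6) = 48
f(2) = mul(f(1), 6) = mul(48, 6) = 288
f(3) = mul(f(2), 6) = mul(288, 6) = 1728
f(4) = mul(f(3), 6) = mul(1728, 6) = 10368
f(5) = mul(f(4), 6) = mul(10368, 6) = 62208
f(6) = mul(f(5), 6) = mul(62208, 6) = 373248
f(7) = mul(f(6), 6) = mul(373248, 6) = 2239488
f(8) = mul(f(7), 6) = mul(2239488, 6) = 13436928
f(9) = mul(f(8), 6) = mul(13436928, 6) = 80621568
f(10) = mul(f(9), 6) = mul(80621568, 6) = 483729408


483729408


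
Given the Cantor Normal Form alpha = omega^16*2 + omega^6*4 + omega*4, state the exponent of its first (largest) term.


CNF: omega^16*2 + omega^6*4 + omega*4
The leading term is omega^16*2, which has exponent 16.

16


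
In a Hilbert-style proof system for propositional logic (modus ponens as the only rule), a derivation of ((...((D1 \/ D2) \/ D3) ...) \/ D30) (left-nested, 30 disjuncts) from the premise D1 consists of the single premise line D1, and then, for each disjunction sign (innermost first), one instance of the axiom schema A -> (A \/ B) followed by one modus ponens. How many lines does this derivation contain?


Building the left-nested 30-ary disjunction from D1:
- 1 premise line (D1)
- 30 disjuncts means 29 disjunction signs; each needs 1 axiom instance + 1 MP = 2 lines: 2 * 29 = 58
Total = 1 + 58 = 59 lines.

59


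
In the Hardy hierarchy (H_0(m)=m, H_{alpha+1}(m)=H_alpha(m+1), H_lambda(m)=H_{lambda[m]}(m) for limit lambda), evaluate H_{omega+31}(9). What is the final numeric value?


H_{omega+31}(9):
Unwind the 31 successor steps: H_{omega+31}(9) = H_omega(9+31) = H_omega(40).
H_omega(m) = H_m(m) = m + m = 2m.
Result = 2 * 40 = 80

80


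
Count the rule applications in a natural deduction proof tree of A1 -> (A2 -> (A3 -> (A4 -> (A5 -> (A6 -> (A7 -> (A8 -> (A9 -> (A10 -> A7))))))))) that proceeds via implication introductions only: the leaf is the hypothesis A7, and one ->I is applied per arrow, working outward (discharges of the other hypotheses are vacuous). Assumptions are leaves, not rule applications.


The formula has 10 arrows (->); its innermost consequent A7 is one of the antecedents,
so the proof starts from the hypothesis leaf A7 (not a rule application) and closes one arrow per ->I.
Building A1 -> (A2 -> (A3 -> (A4 -> (A5 -> (A6 -> (A7 -> (A8 -> (A9 -> (A10 -> A7))))))))) therefore takes 10 nested implication introductions.
Total inference nodes = 10

10


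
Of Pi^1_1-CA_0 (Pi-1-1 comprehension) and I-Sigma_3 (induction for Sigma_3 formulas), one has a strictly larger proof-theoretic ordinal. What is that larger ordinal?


Proof-theoretic ordinal of Pi^1_1-CA_0 (Pi-1-1 comprehension): psi_0(Omega_omega)
Proof-theoretic ordinal of I-Sigma_3 (induction for Sigma_3 formulas): omega^(omega^(omega^omega))
Comparing: omega^(omega^(omega^omega)) < psi_0(Omega_omega).
The larger ordinal is psi_0(Omega_omega) (from Pi^1_1-CA_0 (Pi-1-1 comprehension)).

psi_0(Omega_omega)


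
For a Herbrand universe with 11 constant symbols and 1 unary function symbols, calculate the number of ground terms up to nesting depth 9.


Herbrand terms by depth:
Depth 0: 11 constants
Depth 1: 11 new terms (running total: 22)
Depth 2: 11 new terms (running total: 33)
Depth 3: 11 new terms (running total: 44)
Depth 4: 11 new terms (running total: 55)
Depth 5: 11 new terms (running total: 66)
Depth 6: 11 new terms (running total: 77)
Depth 7: 11 new terms (running total: 88)
Depth 8: 11 new terms (running total: 99)
Depth 9: 11 new terms (running total: 110)
Total distinct ground terms = 110

110


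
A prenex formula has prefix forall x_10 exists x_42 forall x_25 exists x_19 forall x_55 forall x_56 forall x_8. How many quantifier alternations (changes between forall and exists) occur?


Walk the prefix and count type changes:
  position 1: forall -> exists <-- alternation
  position 2: exists -> forall <-- alternation
  position 3: forall -> exists <-- alternation
  position 4: exists -> forall <-- alternation
  position 5: forall -> forall
  position 6: forall -> forall
Total alternations = 4

4


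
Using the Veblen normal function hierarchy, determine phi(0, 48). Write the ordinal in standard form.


phi(0, 48):
phi(0, beta) = omega^beta by definition.
phi(0, 48) = omega^48

omega^48


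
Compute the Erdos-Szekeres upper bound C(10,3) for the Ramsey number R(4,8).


R(4,8) <= C(4+8-2, 4-1) = C(10, 3)
C(10, 3) = 10! / (3! * 7!)
= 120

120


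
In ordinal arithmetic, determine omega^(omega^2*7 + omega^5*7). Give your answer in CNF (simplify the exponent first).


omega^(omega^2*7 + omega^5*7):
In ordinal addition a term is absorbed by a following term of strictly larger exponent: 2 < 5, so omega^2*7 + omega^5*7 = omega^5*7.
omega raised to a CNF ordinal is a single CNF term: Result = omega^(omega^5*7)

omega^(omega^5*7)


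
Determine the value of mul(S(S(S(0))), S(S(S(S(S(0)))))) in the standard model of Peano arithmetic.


mul(S^3(0), S^5(0)):
S^3(0) = 3
S^5(0) = 5
3 * 5 = 15

15


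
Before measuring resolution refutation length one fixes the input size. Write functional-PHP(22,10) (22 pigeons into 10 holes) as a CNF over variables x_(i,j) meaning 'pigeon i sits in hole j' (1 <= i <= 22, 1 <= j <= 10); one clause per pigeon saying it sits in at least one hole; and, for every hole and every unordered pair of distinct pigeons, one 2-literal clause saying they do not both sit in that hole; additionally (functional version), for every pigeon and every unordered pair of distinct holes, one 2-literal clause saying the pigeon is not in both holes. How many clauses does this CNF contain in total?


functional-PHP(22,10): 22 pigeons, 10 holes, 22*10 = 220 variables.
- pigeon clauses: one per pigeon -> 22 clauses
- hole clauses: 10 holes * C(22,2) = 10 * 231 -> 2310 clauses
- functional clauses: 22 pigeons * C(10,2) = 22 * 45 -> 990 clauses
Total clauses = 22 + 2310 + 990 = 3322

3322


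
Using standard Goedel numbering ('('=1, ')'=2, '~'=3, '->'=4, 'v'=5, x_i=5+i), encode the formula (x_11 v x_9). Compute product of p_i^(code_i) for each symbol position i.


Formula: (x_11 v x_9)
Symbol codes: [1, 16, 5, 14, 2]
Primes: [2, 3, 5, 7, 11]
p_1^1 = 2^1 = 2
p_2^16 = 3^16 = 43046721
p_3^5 = 5^5 = 3125
p_4^14 = 7^14 = 678223072849
p_5^2 = 11^2 = 121
Product = 22078930040724518460056250

22078930040724518460056250


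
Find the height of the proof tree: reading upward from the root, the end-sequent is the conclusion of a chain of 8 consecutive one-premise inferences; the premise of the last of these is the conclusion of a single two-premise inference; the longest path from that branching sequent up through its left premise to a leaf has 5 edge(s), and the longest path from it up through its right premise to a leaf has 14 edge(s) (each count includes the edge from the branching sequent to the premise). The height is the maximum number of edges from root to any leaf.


Longest path through the left premise: 5 edges (measured from the branching sequent)
Longest path through the right premise: 14 edges
Height of the subtree rooted at the branching sequent: max(5, 14) = 14
The branching sequent sits 8 edges above the root (the chain of one-premise inferences), so height = 14 + 8 = 22

22


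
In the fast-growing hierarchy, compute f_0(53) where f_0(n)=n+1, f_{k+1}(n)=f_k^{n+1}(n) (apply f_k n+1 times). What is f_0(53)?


f_0(53) = 53 + 1 = 54

54


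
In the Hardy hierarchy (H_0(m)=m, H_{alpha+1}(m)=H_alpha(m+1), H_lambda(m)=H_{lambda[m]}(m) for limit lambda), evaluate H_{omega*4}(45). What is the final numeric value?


H_{omega*4}(45):
For the Hardy hierarchy, H_{omega*k}(n) = 2^k * n.
2^4 = 16.
16 * 45 = 720

720


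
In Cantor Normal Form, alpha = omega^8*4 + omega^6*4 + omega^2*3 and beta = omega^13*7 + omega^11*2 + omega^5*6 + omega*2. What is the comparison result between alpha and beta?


Compare term by term from highest exponent:
alpha = omega^8*4 + omega^6*4 + omega^2*3
beta = omega^13*7 + omega^11*2 + omega^5*6 + omega*2
Term 1: alpha has omega^8*4, beta has omega^13*7
Term 2: alpha has omega^6*4, beta has omega^11*2
Term 3: alpha has omega^2*3, beta has omega^5*6
Term 4: alpha has omega^0*0, beta has omega^1*2
Result: alpha < beta

alpha < beta


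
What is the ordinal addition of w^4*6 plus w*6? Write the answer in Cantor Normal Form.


Ordinal addition w^4*6 + w*6:
Leading exponent of alpha (4) > leading exponent of beta (1).
Since alpha's term has higher exponent than beta's leading term,
the sum is simply alpha followed by beta.
Result = w^4*6 + w*6

w^4*6 + w*6


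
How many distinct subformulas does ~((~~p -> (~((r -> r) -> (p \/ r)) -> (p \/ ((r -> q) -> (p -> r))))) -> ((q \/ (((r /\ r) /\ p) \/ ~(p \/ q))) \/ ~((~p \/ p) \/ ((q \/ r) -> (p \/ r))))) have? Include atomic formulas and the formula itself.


Formula: ~((~~p -> (~((r -> r) -> (p \/ r)) -> (p \/ ((r -> q) -> (p -> r))))) -> ((q \/ (((r /\ r) /\ p) \/ ~(p \/ q))) \/ ~((~p \/ p) \/ ((q \/ r) -> (p \/ r)))))
Subformulas found:
  1. r
  2. q
  3. p
  4. ~p
  5. ~~p
  6. (r -> q)
  7. (r /\ r)
  8. (q \/ r)
  9. (r -> r)
  10. (p \/ q)
  11. (p -> r)
  12. (p \/ r)
  13. ~(p \/ q)
  14. (~p \/ p)
  15. ((r /\ r) /\ p)
  16. ((q \/ r) -> (p \/ r))
  17. ((r -> r) -> (p \/ r))
  18. ((r -> q) -> (p -> r))
  19. ~((r -> r) -> (p \/ r))
  20. (p \/ ((r -> q) -> (p -> r)))
  21. (((r /\ r) /\ p) \/ ~(p \/ q))
  22. (q \/ (((r /\ r) /\ p) \/ ~(p \/ q)))
  23. ((~p \/ p) \/ ((q \/ r) -> (p \/ r)))
  24. ~((~p \/ p) \/ ((q \/ r) -> (p \/ r)))
  25. (~((r -> r) -> (p \/ r)) -> (p \/ ((r -> q) -> (p -> r))))
  26. (~~p -> (~((r -> r) -> (p \/ r)) -> (p \/ ((r -> q) -> (p -> r)))))
  27. ((q \/ (((r /\ r) /\ p) \/ ~(p \/ q))) \/ ~((~p \/ p) \/ ((q \/ r) -> (p \/ r))))
  28. ((~~p -> (~((r -> r) -> (p \/ r)) -> (p \/ ((r -> q) -> (p -> r))))) -> ((q \/ (((r /\ r) /\ p) \/ ~(p \/ q))) \/ ~((~p \/ p) \/ ((q \/ r) -> (p \/ r)))))
  29. ~((~~p -> (~((r -> r) -> (p \/ r)) -> (p \/ ((r -> q) -> (p -> r))))) -> ((q \/ (((r /\ r) /\ p) \/ ~(p \/ q))) \/ ~((~p \/ p) \/ ((q \/ r) -> (p \/ r)))))
Total distinct subformulas = 29

29


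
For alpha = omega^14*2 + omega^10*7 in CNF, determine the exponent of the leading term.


CNF: omega^14*2 + omega^10*7
The leading term is omega^14*2, which has exponent 14.

14


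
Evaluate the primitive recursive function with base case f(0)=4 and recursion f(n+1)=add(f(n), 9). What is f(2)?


f(0) = 4
f(1) = add(f(0), 9) = add(4, 9) = 13
f(2) = add(f(1), 9) = add(13, 9) = 22


22


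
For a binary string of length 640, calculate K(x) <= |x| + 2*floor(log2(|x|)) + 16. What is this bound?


floor(log2(640)) = 9
2 * 9 = 18
K(x) <= 640 + 18 + 16 = 674

674


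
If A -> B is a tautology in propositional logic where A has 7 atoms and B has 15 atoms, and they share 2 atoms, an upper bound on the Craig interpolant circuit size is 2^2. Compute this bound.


Shared atoms = 2
Craig interpolant size bound = 2^2
= 4

4


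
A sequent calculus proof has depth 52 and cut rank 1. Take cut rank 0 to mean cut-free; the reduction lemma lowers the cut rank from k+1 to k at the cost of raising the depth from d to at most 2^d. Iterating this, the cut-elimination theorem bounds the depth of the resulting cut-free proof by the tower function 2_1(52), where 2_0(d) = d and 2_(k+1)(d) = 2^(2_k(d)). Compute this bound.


Each rank reduction sends depth d to at most 2^d; cut rank r needs r reductions.
2_0(52) = 52
2_1(52) = 2^52 = 4503599627370496
Cut-free depth bound = 4503599627370496

4503599627370496


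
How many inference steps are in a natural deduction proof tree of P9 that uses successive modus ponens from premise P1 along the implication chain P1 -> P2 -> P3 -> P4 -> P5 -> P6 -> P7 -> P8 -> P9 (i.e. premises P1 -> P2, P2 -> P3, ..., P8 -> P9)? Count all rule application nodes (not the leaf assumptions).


We have a chain: P1 -> P2 -> P3 -> P4 -> P5 -> P6 -> P7 -> P8 -> P9.
Each modus ponens application produces the next variable.
The chain has 9 propositions, so 9-1 = 8 modus ponens steps.
Total inference nodes = 8

8


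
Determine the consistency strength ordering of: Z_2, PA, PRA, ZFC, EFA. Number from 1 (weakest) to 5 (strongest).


Ordering by consistency strength:
1. EFA
2. PRA
3. PA
4. Z_2
5. ZFC


Z_2=4, PA=3, PRA=2, ZFC=5, EFA=1


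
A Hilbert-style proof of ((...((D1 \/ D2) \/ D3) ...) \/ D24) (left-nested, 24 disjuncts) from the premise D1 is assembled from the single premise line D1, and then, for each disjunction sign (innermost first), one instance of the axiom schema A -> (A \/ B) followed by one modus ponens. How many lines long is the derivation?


Building the left-nested 24-ary disjunction from D1:
- 1 premise line (D1)
- 24 disjuncts means 23 disjunction signs; each needs 1 axiom instance + 1 MP = 2 lines: 2 * 23 = 46
Total = 1 + 46 = 47 lines.

47


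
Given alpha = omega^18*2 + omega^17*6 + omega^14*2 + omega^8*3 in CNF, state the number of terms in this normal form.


CNF: omega^18*2 + omega^17*6 + omega^14*2 + omega^8*3
Count the summands separated by '+':
  term 1: omega^18*2
  term 2: omega^17*6
  term 3: omega^14*2
  term 4: omega^8*3
Total terms = 4

4


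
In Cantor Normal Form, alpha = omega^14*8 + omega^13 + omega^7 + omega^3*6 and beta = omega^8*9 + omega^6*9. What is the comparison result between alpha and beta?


Compare term by term from highest exponent:
alpha = omega^14*8 + omega^13 + omega^7 + omega^3*6
beta = omega^8*9 + omega^6*9
Term 1: alpha has omega^14*8, beta has omega^8*9
Term 2: alpha has omega^13*1, beta has omega^6*9
Term 3: alpha has omega^7*1, beta has omega^0*0
Term 4: alpha has omega^3*6, beta has omega^0*0
Result: alpha > beta

alpha > beta


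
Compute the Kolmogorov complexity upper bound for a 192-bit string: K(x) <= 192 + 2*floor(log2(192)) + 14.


floor(log2(192)) = 7
2 * 7 = 14
K(x) <= 192 + 14 + 14 = 220

220


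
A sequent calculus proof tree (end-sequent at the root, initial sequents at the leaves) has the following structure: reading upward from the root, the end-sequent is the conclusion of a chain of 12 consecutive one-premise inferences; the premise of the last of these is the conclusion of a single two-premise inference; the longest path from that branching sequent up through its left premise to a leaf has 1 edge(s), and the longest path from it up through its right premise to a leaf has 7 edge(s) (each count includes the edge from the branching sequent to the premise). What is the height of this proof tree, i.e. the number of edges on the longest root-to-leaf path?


Longest path through the left premise: 1 edges (measured from the branching sequent)
Longest path through the right premise: 7 edges
Height of the subtree rooted at the branching sequent: max(1, 7) = 7
The branching sequent sits 12 edges above the root (the chain of one-premise inferences), so height = 7 + 12 = 19

19


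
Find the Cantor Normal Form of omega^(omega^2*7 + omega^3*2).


omega^(omega^2*7 + omega^3*2):
In ordinal addition a term is absorbed by a following term of strictly larger exponent: 2 < 3, so omega^2*7 + omega^3*2 = omega^3*2.
omega raised to a CNF ordinal is a single CNF term: Result = omega^(omega^3*2)

omega^(omega^3*2)


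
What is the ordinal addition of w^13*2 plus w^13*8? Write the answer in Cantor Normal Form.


Ordinal addition w^13*2 + w^13*8:
Both terms have the same exponent 13.
w^e*c + w^e*d = w^e*(c+d).
Result = w^13*(2+8) = w^13*10

w^13*10


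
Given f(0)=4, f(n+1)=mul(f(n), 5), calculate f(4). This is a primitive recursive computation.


f(0) = 4
f(1) = mul(f(0), 5) = mul(4, 5) = 20
f(2) = mul(f(1), 5) = mul(20, 5) = 100
f(3) = mul(f(2), 5) = mul(100, 5) = 500
f(4) = mul(f(3), 5) = mul(500, 5) = 2500


2500


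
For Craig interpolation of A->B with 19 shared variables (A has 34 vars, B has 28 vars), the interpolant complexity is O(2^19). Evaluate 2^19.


Shared atoms = 19
Craig interpolant size bound = 2^19
= 524288

524288


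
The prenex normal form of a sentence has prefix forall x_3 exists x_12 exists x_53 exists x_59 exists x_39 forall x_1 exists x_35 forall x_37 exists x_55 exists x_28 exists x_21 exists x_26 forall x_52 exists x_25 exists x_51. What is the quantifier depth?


Quantifier prefix has 15 quantifier symbols.
Quantifier depth = 15

15


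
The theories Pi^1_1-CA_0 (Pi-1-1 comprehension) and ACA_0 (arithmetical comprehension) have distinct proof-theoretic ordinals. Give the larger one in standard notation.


Proof-theoretic ordinal of Pi^1_1-CA_0 (Pi-1-1 comprehension): psi_0(Omega_omega)
Proof-theoretic ordinal of ACA_0 (arithmetical comprehension): epsilon_0
Comparing: epsilon_0 < psi_0(Omega_omega).
The larger ordinal is psi_0(Omega_omega) (from Pi^1_1-CA_0 (Pi-1-1 comprehension)).

psi_0(Omega_omega)


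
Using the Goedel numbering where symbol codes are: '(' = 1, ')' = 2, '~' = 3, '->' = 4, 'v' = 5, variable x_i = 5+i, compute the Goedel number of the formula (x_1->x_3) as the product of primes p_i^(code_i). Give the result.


Formula: (x_1->x_3)
Symbol codes: [1, 6, 4, 8, 2]
Primes: [2, 3, 5, 7, 11]
p_1^1 = 2^1 = 2
p_2^6 = 3^6 = 729
p_3^4 = 5^4 = 625
p_4^8 = 7^8 = 5764801
p_5^2 = 11^2 = 121
Product = 635634164261250

635634164261250


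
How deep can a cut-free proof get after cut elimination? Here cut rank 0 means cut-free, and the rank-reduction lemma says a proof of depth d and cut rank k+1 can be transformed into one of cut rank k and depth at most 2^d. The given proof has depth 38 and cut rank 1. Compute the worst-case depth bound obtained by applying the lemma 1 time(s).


Each rank reduction sends depth d to at most 2^d; cut rank r needs r reductions.
2_0(38) = 38
2_1(38) = 2^38 = 274877906944
Cut-free depth bound = 274877906944

274877906944


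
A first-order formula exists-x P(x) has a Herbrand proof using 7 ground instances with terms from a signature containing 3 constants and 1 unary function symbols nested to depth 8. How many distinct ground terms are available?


Herbrand terms by depth:
Depth 0: 3 constants
Depth 1: 3 new terms (running total: 6)
Depth 2: 3 new terms (running total: 9)
Depth 3: 3 new terms (running total: 12)
Depth 4: 3 new terms (running total: 15)
Depth 5: 3 new terms (running total: 18)
Depth 6: 3 new terms (running total: 21)
Depth 7: 3 new terms (running total: 24)
Depth 8: 3 new terms (running total: 27)
Total distinct ground terms = 27

27


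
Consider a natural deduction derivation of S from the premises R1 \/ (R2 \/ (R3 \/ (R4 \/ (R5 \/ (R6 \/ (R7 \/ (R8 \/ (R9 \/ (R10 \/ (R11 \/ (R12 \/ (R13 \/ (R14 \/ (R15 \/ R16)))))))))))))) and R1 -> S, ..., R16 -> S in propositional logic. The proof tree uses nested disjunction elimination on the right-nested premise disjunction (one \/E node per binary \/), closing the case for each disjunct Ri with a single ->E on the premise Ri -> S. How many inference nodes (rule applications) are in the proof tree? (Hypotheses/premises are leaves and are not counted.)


The premise R1 \/ (R2 \/ (R3 \/ (R4 \/ (R5 \/ (R6 \/ (R7 \/ (R8 \/ (R9 \/ (R10 \/ (R11 \/ (R12 \/ (R13 \/ (R14 \/ (R15 \/ R16)))))))))))))) contains 16 disjuncts, hence 15 binary \/ connectives.
- Each binary \/ is eliminated once: 15 \/E nodes.
- Each of the 16 cases Ri derives S by one ->E with Ri -> S: 16 ->E nodes.
Total = 15 + 16 = 31

31


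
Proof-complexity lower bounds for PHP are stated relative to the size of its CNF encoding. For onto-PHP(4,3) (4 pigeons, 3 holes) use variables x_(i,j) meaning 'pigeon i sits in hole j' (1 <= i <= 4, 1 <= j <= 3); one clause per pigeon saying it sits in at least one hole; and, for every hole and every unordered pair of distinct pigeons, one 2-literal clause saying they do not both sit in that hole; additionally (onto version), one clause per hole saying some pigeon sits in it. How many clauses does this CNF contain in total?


onto-PHP(4,3): 4 pigeons, 3 holes, 4*3 = 12 variables.
- pigeon clauses: one per pigeon -> 4 clauses
- hole clauses: 3 holes * C(4,2) = 3 * 6 -> 18 clauses
- onto clauses: one per hole -> 3 clauses
Total clauses = 4 + 18 + 3 = 25

25


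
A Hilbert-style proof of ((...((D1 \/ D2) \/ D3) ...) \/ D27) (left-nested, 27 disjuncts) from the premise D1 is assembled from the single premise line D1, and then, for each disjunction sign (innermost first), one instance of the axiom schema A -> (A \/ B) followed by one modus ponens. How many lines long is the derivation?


Building the left-nested 27-ary disjunction from D1:
- 1 premise line (D1)
- 27 disjuncts means 26 disjunction signs; each needs 1 axiom instance + 1 MP = 2 lines: 2 * 26 = 52
Total = 1 + 52 = 53 lines.

53


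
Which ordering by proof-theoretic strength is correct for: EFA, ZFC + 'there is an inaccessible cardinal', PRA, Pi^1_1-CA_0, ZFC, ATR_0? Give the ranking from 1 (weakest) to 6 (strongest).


Ordering by consistency strength:
1. EFA
2. PRA
3. ATR_0
4. Pi^1_1-CA_0
5. ZFC
6. ZFC + 'there is an inaccessible cardinal'


EFA=1, ZFC + 'there is an inaccessible cardinal'=6, PRA=2, Pi^1_1-CA_0=4, ZFC=5, ATR_0=3


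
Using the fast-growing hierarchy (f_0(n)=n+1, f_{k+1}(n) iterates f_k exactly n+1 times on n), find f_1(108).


f_1(108) = f_0^109(108)
f_0 adds 1 each time, applied 109 times.
f_1(108) = 108 + 109 = 217

217


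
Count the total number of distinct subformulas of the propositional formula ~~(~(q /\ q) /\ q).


Formula: ~~(~(q /\ q) /\ q)
Subformulas found:
  1. q
  2. (q /\ q)
  3. ~(q /\ q)
  4. (~(q /\ q) /\ q)
  5. ~(~(q /\ q) /\ q)
  6. ~~(~(q /\ q) /\ q)
Total distinct subformulas = 6

6


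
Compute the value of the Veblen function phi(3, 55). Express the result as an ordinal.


phi(3, 55):
phi(3, beta) = eta_beta (the beta-th eta number, fixed point of zeta).
phi(3, 55) = eta_55

eta_55


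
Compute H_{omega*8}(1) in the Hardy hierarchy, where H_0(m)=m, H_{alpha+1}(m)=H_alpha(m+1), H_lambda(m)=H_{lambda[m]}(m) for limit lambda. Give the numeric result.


H_{omega*8}(1):
For the Hardy hierarchy, H_{omega*k}(n) = 2^k * n.
2^8 = 256.
256 * 1 = 256

256


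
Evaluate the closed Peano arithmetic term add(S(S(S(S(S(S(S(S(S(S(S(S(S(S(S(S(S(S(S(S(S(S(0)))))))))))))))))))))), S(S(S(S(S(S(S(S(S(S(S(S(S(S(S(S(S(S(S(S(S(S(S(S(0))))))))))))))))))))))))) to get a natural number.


add(S^22(0), S^24(0)):
S^22(0) = 22
S^24(0) = 24
22 + 24 = 46

46


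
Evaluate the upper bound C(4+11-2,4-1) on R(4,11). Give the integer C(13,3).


R(4,11) <= C(4+11-2, 4-1) = C(13, 3)
C(13, 3) = 13! / (3! * 10!)
= 286

286


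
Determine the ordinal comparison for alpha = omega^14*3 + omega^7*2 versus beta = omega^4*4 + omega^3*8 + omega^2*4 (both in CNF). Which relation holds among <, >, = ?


Compare term by term from highest exponent:
alpha = omega^14*3 + omega^7*2
beta = omega^4*4 + omega^3*8 + omega^2*4
Term 1: alpha has omega^14*3, beta has omega^4*4
Term 2: alpha has omega^7*2, beta has omega^3*8
Term 3: alpha has omega^0*0, beta has omega^2*4
Result: alpha > beta

alpha > beta


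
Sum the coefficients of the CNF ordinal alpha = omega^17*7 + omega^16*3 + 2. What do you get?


CNF: omega^17*7 + omega^16*3 + 2
Coefficients: 7 + 3 + 2 = 12

12


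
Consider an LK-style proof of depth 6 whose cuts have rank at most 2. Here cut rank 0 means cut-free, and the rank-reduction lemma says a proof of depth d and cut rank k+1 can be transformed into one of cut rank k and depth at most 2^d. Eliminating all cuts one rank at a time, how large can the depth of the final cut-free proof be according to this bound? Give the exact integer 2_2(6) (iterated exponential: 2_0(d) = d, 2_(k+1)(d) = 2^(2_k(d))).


Each rank reduction sends depth d to at most 2^d; cut rank r needs r reductions.
2_0(6) = 6
2_1(6) = 2^6 = 64
2_2(6) = 2^64 = 18446744073709551616
Cut-free depth bound = 18446744073709551616

18446744073709551616


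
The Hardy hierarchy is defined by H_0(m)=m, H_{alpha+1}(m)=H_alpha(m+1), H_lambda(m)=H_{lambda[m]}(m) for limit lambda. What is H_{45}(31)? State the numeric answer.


H_45(31):
For finite ordinals k, H_k(n) = n + k (each successor step adds 1).
H_45(31) = 31 + 45 = 76

76


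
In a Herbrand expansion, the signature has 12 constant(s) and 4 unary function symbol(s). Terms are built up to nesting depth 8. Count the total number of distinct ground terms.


Herbrand terms by depth:
Depth 0: 12 constants
Depth 1: 48 new terms (running total: 60)
Depth 2: 192 new terms (running total: 252)
Depth 3: 768 new terms (running total: 1020)
Depth 4: 3072 new terms (running total: 4092)
Depth 5: 12288 new terms (running total: 16380)
Depth 6: 49152 new terms (running total: 65532)
Depth 7: 196608 new terms (running total: 262140)
Depth 8: 786432 new terms (running total: 1048572)
Total distinct ground terms = 1048572

1048572


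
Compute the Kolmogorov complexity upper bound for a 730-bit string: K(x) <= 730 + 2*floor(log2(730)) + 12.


floor(log2(730)) = 9
2 * 9 = 18
K(x) <= 730 + 18 + 12 = 760

760


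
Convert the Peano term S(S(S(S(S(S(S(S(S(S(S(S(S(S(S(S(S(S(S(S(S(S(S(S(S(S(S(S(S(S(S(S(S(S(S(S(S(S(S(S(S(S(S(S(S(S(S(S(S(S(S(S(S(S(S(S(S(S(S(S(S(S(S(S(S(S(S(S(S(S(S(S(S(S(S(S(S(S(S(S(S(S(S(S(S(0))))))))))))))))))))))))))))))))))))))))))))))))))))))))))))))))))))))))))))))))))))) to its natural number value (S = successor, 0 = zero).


Counting successors applied to 0:
85 applications of S to 0 = 85

85


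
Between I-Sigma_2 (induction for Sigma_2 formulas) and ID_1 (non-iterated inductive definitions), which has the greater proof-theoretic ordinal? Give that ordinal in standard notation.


Proof-theoretic ordinal of I-Sigma_2 (induction for Sigma_2 formulas): omega^(omega^omega)
Proof-theoretic ordinal of ID_1 (non-iterated inductive definitions): psi_0(epsilon_{Omega+1})
Comparing: omega^(omega^omega) < psi_0(epsilon_{Omega+1}).
The larger ordinal is psi_0(epsilon_{Omega+1}) (from ID_1 (non-iterated inductive definitions)).

psi_0(epsilon_{Omega+1})


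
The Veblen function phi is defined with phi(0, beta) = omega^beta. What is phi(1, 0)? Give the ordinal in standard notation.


phi(1, 0):
phi(1, beta) = epsilon_beta (the beta-th epsilon number).
phi(1, 0) = epsilon_0

epsilon_0


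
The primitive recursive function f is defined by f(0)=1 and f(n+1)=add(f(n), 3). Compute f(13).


f(0) = 1
f(1) = add(f(0), 3) = add(1, 3) = 4
f(2) = add(f(1), 3) = add(4, 3) = 7
f(3) = add(f(2), 3) = add(7, 3) = 10
f(4) = add(f(3), 3) = add(10, 3) = 13
f(5) = add(f(4), 3) = add(13, 3) = 16
f(6) = add(f(5), 3) = add(16, 3) = 19
f(7) = add(f(6), 3) = add(19, 3) = 22
f(8) = add(f(7), 3) = add(22, 3) = 25
f(9) = add(f(8), 3) = add(25, 3) = 28
f(10) = add(f(9), 3) = add(28, 3) = 31
f(11) = add(f(10), 3) = add(31, 3) = 34
f(12) = add(f(11), 3) = add(34, 3) = 37
f(13) = add(f(12), 3) = add(37, 3) = 40


40


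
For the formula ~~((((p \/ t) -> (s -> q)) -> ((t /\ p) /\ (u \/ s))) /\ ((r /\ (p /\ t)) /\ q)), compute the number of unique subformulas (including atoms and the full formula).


Formula: ~~((((p \/ t) -> (s -> q)) -> ((t /\ p) /\ (u \/ s))) /\ ((r /\ (p /\ t)) /\ q))
Subformulas found:
  1. r
  2. q
  3. u
  4. s
  5. t
  6. p
  7. (p \/ t)
  8. (u \/ s)
  9. (s -> q)
  10. (p /\ t)
  11. (t /\ p)
  12. (r /\ (p /\ t))
  13. ((r /\ (p /\ t)) /\ q)
  14. ((t /\ p) /\ (u \/ s))
  15. ((p \/ t) -> (s -> q))
  16. (((p \/ t) -> (s -> q)) -> ((t /\ p) /\ (u \/ s)))
  17. ((((p \/ t) -> (s -> q)) -> ((t /\ p) /\ (u \/ s))) /\ ((r /\ (p /\ t)) /\ q))
  18. ~((((p \/ t) -> (s -> q)) -> ((t /\ p) /\ (u \/ s))) /\ ((r /\ (p /\ t)) /\ q))
  19. ~~((((p \/ t) -> (s -> q)) -> ((t /\ p) /\ (u \/ s))) /\ ((r /\ (p /\ t)) /\ q))
Total distinct subformulas = 19

19


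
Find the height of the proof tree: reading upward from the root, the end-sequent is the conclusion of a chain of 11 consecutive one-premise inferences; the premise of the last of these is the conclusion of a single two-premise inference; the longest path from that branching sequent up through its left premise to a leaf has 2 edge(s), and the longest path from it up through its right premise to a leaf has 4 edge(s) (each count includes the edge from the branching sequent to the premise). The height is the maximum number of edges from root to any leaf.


Longest path through the left premise: 2 edges (measured from the branching sequent)
Longest path through the right premise: 4 edges
Height of the subtree rooted at the branching sequent: max(2, 4) = 4
The branching sequent sits 11 edges above the root (the chain of one-premise inferences), so height = 4 + 11 = 15

15


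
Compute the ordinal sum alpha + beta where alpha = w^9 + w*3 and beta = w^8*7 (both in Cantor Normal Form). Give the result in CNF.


Ordinal addition (w^9 + w*3) + w^8*7:
alpha's leading term has exponent 9 > beta's exponent 8, so it survives.
alpha's tail term has exponent 1 < beta's exponent 8, so it is absorbed by beta.
In ordinal addition, any term followed by a strictly larger-exponent term is absorbed.
Result = w^9 + w^8*7

w^9 + w^8*7


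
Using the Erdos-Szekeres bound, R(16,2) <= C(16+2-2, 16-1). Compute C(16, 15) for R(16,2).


R(16,2) <= C(16+2-2, 16-1) = C(16, 15)
C(16, 15) = 16! / (15! * 1!)
= 16

16


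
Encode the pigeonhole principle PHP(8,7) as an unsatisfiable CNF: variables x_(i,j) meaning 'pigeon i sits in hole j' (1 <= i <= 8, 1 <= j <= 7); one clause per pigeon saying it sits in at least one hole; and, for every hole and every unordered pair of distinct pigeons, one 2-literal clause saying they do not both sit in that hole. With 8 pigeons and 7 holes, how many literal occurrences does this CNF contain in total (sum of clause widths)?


PHP(8,7): 8 pigeons, 7 holes, 8*7 = 56 variables.
- pigeon clauses: one per pigeon -> 8 clauses of width 7 -> 56 literals
- hole clauses: 7 holes * C(8,2) = 7 * 28 -> 196 clauses of width 2 -> 392 literals
Total literal occurrences = 56 + 392 = 448

448


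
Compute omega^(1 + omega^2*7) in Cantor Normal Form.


omega^(1 + omega^2*7):
In ordinal addition a term is absorbed by a following term of strictly larger exponent: 0 < 2, so 1 + omega^2*7 = omega^2*7.
omega raised to a CNF ordinal is a single CNF term: Result = omega^(omega^2*7)

omega^(omega^2*7)


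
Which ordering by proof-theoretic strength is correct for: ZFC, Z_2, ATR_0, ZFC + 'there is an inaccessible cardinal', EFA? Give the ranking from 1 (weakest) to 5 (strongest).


Ordering by consistency strength:
1. EFA
2. ATR_0
3. Z_2
4. ZFC
5. ZFC + 'there is an inaccessible cardinal'


ZFC=4, Z_2=3, ATR_0=2, ZFC + 'there is an inaccessible cardinal'=5, EFA=1


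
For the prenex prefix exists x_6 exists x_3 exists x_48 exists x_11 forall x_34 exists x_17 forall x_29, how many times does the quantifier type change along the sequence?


Walk the prefix and count type changes:
  position 1: exists -> exists
  position 2: exists -> exists
  position 3: exists -> exists
  position 4: exists -> forall <-- alternation
  position 5: forall -> exists <-- alternation
  position 6: exists -> forall <-- alternation
Total alternations = 3

3


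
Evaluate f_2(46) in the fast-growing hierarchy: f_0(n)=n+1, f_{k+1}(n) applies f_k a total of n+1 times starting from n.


f_2(46) = f_1^47(46)
f_1(m) = 2m + 1.
Iterating: f_1^k(n) = 2^k*(n+1) - 1.
f_2(46) = 2^47*(46+1) - 1 = 140737488355328*47 - 1 = 6614661952700415

6614661952700415


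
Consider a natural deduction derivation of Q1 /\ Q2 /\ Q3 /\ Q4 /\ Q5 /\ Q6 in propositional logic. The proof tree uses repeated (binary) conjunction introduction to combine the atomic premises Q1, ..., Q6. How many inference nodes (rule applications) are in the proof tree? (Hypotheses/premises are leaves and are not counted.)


The target conjunction has 6 conjuncts, i.e. 5 binary /\ connectives.
Each conjunction-intro joins two pieces, so 6 atoms require 6-1 = 5 applications.
Total inference nodes = 5

5


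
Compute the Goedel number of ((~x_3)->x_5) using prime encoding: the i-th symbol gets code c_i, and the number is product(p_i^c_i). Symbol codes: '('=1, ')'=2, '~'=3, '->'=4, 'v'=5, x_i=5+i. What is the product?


Formula: ((~x_3)->x_5)
Symbol codes: [1, 1, 3, 8, 2, 4, 10, 2]
Primes: [2, 3, 5, 7, 11, 13, 17, 19]
p_1^1 = 2^1 = 2
p_2^1 = 3^1 = 3
p_3^3 = 5^3 = 125
p_4^8 = 7^8 = 5764801
p_5^2 = 11^2 = 121
p_6^4 = 13^4 = 28561
p_7^10 = 17^10 = 2015993900449
p_8^2 = 19^2 = 361
Product = 10874286694241441006327998956750

10874286694241441006327998956750


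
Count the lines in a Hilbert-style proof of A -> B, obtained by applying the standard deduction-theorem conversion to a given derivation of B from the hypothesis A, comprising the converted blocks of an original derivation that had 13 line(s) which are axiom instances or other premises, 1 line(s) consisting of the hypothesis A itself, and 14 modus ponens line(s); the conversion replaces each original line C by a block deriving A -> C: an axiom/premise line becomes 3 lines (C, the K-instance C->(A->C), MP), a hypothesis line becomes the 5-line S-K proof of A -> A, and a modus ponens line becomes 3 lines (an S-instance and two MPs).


Deduction-theorem conversion, block by block:
- 13 axiom/premise lines -> 3 lines each = 39
- 1 hypothesis lines -> 5 lines each (identity proof A->A) = 5
- 14 MP lines -> 3 lines each (S-instance, MP, MP) = 42
Total = 39 + 5 + 42 = 86 lines.

86


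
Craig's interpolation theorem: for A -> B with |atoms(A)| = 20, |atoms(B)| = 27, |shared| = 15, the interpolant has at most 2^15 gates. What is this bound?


Shared atoms = 15
Craig interpolant size bound = 2^15
= 32768

32768


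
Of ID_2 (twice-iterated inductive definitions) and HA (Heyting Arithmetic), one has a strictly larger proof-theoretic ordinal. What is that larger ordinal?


Proof-theoretic ordinal of ID_2 (twice-iterated inductive definitions): psi_0(epsilon_{Omega_2+1})
Proof-theoretic ordinal of HA (Heyting Arithmetic): epsilon_0
Comparing: epsilon_0 < psi_0(epsilon_{Omega_2+1}).
The larger ordinal is psi_0(epsilon_{Omega_2+1}) (from ID_2 (twice-iterated inductive definitions)).

psi_0(epsilon_{Omega_2+1})


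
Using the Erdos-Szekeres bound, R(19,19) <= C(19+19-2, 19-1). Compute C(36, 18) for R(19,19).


R(19,19) <= C(19+19-2, 19-1) = C(36, 18)
C(36, 18) = 36! / (18! * 18!)
= 9075135300

9075135300


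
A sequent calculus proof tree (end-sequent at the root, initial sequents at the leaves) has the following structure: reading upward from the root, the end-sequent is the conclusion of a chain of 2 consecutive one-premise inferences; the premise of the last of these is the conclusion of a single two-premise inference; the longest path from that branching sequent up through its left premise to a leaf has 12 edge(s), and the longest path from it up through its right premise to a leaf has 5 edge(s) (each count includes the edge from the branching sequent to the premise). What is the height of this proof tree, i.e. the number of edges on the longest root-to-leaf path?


Longest path through the left premise: 12 edges (measured from the branching sequent)
Longest path through the right premise: 5 edges
Height of the subtree rooted at the branching sequent: max(12, 5) = 12
The branching sequent sits 2 edges above the root (the chain of one-premise inferences), so height = 12 + 2 = 14

14


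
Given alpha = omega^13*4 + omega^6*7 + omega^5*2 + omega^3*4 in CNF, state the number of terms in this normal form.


CNF: omega^13*4 + omega^6*7 + omega^5*2 + omega^3*4
Count the summands separated by '+':
  term 1: omega^13*4
  term 2: omega^6*7
  term 3: omega^5*2
  term 4: omega^3*4
Total terms = 4

4


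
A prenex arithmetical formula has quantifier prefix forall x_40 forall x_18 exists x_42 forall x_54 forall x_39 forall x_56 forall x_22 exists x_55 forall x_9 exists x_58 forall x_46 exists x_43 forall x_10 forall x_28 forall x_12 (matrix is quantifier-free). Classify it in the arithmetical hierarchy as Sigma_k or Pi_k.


Leading quantifier is forall, so the class is Pi.
Number of quantifier blocks = alternations + 1 = 8 + 1 = 9.
Classification: Pi_9

Pi_9


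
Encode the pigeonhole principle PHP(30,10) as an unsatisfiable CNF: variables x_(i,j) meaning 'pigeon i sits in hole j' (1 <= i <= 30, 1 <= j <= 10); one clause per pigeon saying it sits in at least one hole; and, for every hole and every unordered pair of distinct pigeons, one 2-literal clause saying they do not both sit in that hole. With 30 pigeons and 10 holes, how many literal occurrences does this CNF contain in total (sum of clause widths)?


PHP(30,10): 30 pigeons, 10 holes, 30*10 = 300 variables.
- pigeon clauses: one per pigeon -> 30 clauses of width 10 -> 300 literals
- hole clauses: 10 holes * C(30,2) = 10 * 435 -> 4350 clauses of width 2 -> 8700 literals
Total literal occurrences = 300 + 8700 = 9000

9000
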